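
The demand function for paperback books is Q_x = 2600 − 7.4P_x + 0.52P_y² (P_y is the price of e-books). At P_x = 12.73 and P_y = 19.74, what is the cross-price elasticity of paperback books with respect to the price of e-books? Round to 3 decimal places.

0.150

At P_x = 12.73 and P_y = 19.74: Q_x = 2708.425.
∂Q_x/∂P_y = 1.04P_y = 1.04(19.74) = 20.5296.
ε = (∂Q_x/∂P_y)(P_y/Q_x) = 20.5296 × (19.74/2708.425) ≈ 0.150.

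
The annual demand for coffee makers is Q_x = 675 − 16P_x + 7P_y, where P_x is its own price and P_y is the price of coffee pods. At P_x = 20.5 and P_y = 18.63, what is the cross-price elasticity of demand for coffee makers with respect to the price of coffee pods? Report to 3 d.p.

0.273

At P_x = 20.5 and P_y = 18.63: Q_x = 477.41.
∂Q_x/∂P_y = 7.
ε = (∂Q_x/∂P_y)(P_y/Q_x) = 7 × (18.63/477.41) ≈ 0.273.
Since ε > 0, coffee makers and coffee pods are substitutes.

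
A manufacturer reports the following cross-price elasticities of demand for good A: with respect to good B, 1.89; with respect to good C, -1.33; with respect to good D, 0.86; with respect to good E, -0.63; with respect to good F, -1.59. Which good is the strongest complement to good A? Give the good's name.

Complements have ε < 0. The most negative value is -1.59 (good F).

good F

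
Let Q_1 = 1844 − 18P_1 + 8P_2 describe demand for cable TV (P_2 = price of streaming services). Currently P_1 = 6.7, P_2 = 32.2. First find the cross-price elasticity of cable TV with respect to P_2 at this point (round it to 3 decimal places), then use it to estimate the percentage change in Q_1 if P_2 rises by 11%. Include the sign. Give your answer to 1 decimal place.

At P_1 = 6.7, P_2 = 32.2: Q_1 = 1981.
∂Q_1/∂P_2 = 8.
ε = (∂Q_1/∂P_2)(P_2/Q_1) = 8.0000 × 32.2/1981 ≈ 0.130.
%ΔQ_1 ≈ ε × %ΔP_2 = 0.130 × (11%) = 1.4%.

1.4%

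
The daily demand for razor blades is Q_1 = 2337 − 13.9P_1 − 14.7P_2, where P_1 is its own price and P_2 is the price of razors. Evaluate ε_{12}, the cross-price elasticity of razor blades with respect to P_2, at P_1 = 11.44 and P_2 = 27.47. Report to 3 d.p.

At P_1 = 11.44 and P_2 = 27.47: Q_1 = 1774.175.
∂Q_1/∂P_2 = -14.7.
ε = (∂Q_1/∂P_2)(P_2/Q_1) = -14.7 × (27.47/1774.175) ≈ -0.228.
Since ε < 0, razor blades and razors are complements.

-0.228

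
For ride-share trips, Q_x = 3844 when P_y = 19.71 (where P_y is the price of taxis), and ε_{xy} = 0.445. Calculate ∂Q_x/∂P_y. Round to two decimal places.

ε = (∂Q_x/∂P_y)·(P_y/Q_x) ⇒ ∂Q_x/∂P_y = ε·Q_x/P_y = 0.445 × 3844/19.71 ≈ 86.79.

86.79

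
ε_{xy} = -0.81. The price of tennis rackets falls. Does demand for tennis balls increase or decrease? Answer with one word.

ε < 0 and the price of tennis rackets falls, so the quantity of tennis balls moves in the opposite direction: it increases.

increase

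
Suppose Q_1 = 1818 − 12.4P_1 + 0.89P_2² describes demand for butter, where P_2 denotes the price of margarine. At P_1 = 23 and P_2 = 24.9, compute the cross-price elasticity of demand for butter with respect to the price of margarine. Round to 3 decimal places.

0.529

At P_1 = 23 and P_2 = 24.9: Q_1 = 2084.609.
∂Q_1/∂P_2 = 1.78P_2 = 1.78(24.9) = 44.3220.
ε = (∂Q_1/∂P_2)(P_2/Q_1) = 44.3220 × (24.9/2084.609) ≈ 0.529.
ε > 0: substitutes.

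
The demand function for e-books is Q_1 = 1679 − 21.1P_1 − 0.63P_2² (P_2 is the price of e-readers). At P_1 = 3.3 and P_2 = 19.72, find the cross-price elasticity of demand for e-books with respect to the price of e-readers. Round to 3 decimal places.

-0.359

At P_1 = 3.3 and P_2 = 19.72: Q_1 = 1364.377.
∂Q_1/∂P_2 = -1.26P_2 = -1.26(19.72) = -24.8472.
ε = (∂Q_1/∂P_2)(P_2/Q_1) = -24.8472 × (19.72/1364.377) ≈ -0.359.
ε < 0: complements.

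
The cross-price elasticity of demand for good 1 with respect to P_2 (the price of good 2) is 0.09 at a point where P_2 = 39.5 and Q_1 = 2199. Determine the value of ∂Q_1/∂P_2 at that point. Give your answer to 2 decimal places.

5.01

ε = (∂Q_1/∂P_2)·(P_2/Q_1) ⇒ ∂Q_1/∂P_2 = ε·Q_1/P_2 = 0.09 × 2199/39.5 ≈ 5.01.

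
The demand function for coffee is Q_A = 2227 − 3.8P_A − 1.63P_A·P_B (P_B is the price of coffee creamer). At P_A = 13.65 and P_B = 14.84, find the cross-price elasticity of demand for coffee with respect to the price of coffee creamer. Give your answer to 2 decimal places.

At P_A = 13.65 and P_B = 14.84: Q_A = 1844.947.
∂Q_A/∂P_B = -1.63P_A = -1.63(13.65) = -22.2495.
ε = (∂Q_A/∂P_B)(P_B/Q_A) = -22.2495 × (14.84/1844.947) ≈ -0.18.
ε < 0: complements.

-0.18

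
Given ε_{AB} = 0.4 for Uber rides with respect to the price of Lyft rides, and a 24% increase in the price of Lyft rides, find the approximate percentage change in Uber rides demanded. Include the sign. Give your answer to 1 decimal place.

%ΔQ ≈ ε × %ΔP of Lyft rides = 0.4 × (24%) = 9.6%.
Demand for Uber rides rises by about 9.6%.

9.6%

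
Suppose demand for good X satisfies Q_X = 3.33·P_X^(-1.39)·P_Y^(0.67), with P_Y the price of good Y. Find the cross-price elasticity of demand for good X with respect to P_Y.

In a log-linear (constant-elasticity) demand function, the coefficient on the exponent of P_Y is the cross-price elasticity.
ε = 0.67. Positive, so good X and good Y are substitutes.

0.67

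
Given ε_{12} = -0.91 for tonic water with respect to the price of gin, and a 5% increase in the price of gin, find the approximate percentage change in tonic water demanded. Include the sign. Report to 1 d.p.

%ΔQ ≈ ε × %ΔP of gin = -0.91 × (5%) = -4.6%.

-4.6%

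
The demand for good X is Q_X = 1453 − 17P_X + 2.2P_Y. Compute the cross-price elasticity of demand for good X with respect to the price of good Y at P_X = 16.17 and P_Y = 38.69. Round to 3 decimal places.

0.067

At P_X = 16.17 and P_Y = 38.69: Q_X = 1263.228.
∂Q_X/∂P_Y = 2.2.
ε = (∂Q_X/∂P_Y)(P_Y/Q_X) = 2.2 × (38.69/1263.228) ≈ 0.067.
Since ε > 0, good X and good Y are substitutes.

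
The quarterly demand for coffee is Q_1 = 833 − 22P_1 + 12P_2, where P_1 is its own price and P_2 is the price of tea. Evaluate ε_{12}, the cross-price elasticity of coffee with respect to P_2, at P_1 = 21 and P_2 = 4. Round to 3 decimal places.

At P_1 = 21 and P_2 = 4: Q_1 = 419.
∂Q_1/∂P_2 = 12.
ε = (∂Q_1/∂P_2)(P_2/Q_1) = 12 × (4/419) ≈ 0.115.

0.115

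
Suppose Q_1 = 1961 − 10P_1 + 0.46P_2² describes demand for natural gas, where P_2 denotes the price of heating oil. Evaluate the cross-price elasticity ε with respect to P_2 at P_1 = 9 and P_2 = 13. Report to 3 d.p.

0.080

At P_1 = 9 and P_2 = 13: Q_1 = 1948.74.
∂Q_1/∂P_2 = 0.92P_2 = 0.92(13) = 11.9600.
ε = (∂Q_1/∂P_2)(P_2/Q_1) = 11.9600 × (13/1948.74) ≈ 0.080.
ε > 0: substitutes.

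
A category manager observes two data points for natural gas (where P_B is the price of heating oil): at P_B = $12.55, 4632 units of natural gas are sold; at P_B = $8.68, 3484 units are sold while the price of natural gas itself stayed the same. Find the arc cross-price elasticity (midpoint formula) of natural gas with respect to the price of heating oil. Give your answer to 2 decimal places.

ΔQ_A = 3484 − 4632 = -1148; ΔP_B = 8.68 − 12.55 = -3.87.
Midpoints: Q̄_A = 4058.0, P̄_B = 10.62.
ε = (ΔQ_A/Q̄_A)/(ΔP_B/P̄_B) = (-1148/4058.0)/(-3.87/10.62) ≈ 0.78.

0.78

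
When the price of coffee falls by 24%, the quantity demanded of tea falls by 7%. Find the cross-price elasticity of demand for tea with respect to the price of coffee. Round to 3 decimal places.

ε = (%ΔQ of tea) / (%ΔP of coffee) = (-7%) / (-24%) ≈ 0.292.
Positive cross-price elasticity: substitutes.

0.292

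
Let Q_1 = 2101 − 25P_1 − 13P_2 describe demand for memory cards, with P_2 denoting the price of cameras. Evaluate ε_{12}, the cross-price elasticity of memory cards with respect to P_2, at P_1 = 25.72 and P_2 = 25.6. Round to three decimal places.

At P_1 = 25.72 and P_2 = 25.6: Q_1 = 1125.2.
∂Q_1/∂P_2 = -13.
ε = (∂Q_1/∂P_2)(P_2/Q_1) = -13 × (25.6/1125.2) ≈ -0.296.

-0.296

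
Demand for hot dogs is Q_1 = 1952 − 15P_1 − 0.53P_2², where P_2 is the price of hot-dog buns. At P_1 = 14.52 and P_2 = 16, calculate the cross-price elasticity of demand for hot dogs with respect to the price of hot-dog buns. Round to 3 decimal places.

At P_1 = 14.52 and P_2 = 16: Q_1 = 1598.52.
∂Q_1/∂P_2 = -1.06P_2 = -1.06(16) = -16.9600.
ε = (∂Q_1/∂P_2)(P_2/Q_1) = -16.9600 × (16/1598.52) ≈ -0.170.

-0.170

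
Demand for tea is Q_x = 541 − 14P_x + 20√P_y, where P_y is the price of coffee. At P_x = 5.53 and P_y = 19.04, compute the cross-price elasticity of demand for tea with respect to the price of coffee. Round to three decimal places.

At P_x = 5.53 and P_y = 19.04: Q_x = 550.850.
∂Q_x/∂P_y = 20/(2√P_y) = 20/(2√19.04) = 2.2917.
ε = (∂Q_x/∂P_y)(P_y/Q_x) = 2.2917 × (19.04/550.850) ≈ 0.079.
ε > 0: substitutes.

0.079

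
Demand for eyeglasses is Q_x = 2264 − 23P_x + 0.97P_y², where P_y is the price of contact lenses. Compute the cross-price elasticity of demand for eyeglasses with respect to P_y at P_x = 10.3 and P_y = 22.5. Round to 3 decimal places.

0.390

At P_x = 10.3 and P_y = 22.5: Q_x = 2518.162.
∂Q_x/∂P_y = 1.94P_y = 1.94(22.5) = 43.6500.
ε = (∂Q_x/∂P_y)(P_y/Q_x) = 43.6500 × (22.5/2518.162) ≈ 0.390.
ε > 0: substitutes.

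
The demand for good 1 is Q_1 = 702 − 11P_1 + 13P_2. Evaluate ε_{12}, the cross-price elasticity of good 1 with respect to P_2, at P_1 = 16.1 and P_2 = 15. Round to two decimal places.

At P_1 = 16.1 and P_2 = 15: Q_1 = 719.9.
∂Q_1/∂P_2 = 13.
ε = (∂Q_1/∂P_2)(P_2/Q_1) = 13 × (15/719.9) ≈ 0.27.

0.27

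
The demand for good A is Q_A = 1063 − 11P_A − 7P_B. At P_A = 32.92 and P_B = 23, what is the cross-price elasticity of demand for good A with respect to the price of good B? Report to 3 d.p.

At P_A = 32.92 and P_B = 23: Q_A = 539.88.
∂Q_A/∂P_B = -7.
ε = (∂Q_A/∂P_B)(P_B/Q_A) = -7 × (23/539.88) ≈ -0.298.
Since ε < 0, good A and good B are complements.

-0.298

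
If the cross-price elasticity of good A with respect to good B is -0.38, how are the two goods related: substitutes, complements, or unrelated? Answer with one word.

ε = -0.38 < 0, so a higher price of good B lowers demand for good A: complements.

complements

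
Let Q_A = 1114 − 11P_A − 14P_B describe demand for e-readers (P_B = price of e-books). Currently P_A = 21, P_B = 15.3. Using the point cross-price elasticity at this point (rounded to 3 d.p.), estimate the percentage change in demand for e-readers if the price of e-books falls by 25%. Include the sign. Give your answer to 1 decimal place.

At P_A = 21, P_B = 15.3: Q_A = 668.8.
∂Q_A/∂P_B = -14.
ε = (∂Q_A/∂P_B)(P_B/Q_A) = -14.0000 × 15.3/668.8 ≈ -0.320.
%ΔQ_A ≈ ε × %ΔP_B = -0.320 × (-25%) = 8.0%.

8.0%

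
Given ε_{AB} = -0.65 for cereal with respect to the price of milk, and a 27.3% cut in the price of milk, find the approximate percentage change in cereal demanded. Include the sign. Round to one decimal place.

17.7%

%ΔQ ≈ ε × %ΔP of milk = -0.65 × (-27.3%) = 17.7%.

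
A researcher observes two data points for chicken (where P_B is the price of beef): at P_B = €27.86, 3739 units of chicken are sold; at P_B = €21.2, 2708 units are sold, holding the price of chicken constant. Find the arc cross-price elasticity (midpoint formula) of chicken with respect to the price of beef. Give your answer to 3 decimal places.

1.178

ΔQ_A = 2708 − 3739 = -1031; ΔP_B = 21.2 − 27.86 = -6.66.
Midpoints: Q̄_A = 3223.5, P̄_B = 24.53.
ε = (ΔQ_A/Q̄_A)/(ΔP_B/P̄_B) = (-1031/3223.5)/(-6.66/24.53) ≈ 1.178.
ε > 0: chicken and beef are substitutes.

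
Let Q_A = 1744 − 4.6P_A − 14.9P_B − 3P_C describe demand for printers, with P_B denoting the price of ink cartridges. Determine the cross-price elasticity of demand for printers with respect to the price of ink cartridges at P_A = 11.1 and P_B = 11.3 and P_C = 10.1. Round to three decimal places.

-0.113

At P_A = 11.1 and P_B = 11.3 and P_C = 10.1: Q_A = 1494.27.
∂Q_A/∂P_B = -14.9.
ε = (∂Q_A/∂P_B)(P_B/Q_A) = -14.9 × (11.3/1494.27) ≈ -0.113.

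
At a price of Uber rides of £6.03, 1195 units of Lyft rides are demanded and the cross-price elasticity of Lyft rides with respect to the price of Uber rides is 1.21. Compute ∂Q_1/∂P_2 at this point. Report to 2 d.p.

ε = (∂Q_1/∂P_2)·(P_2/Q_1) ⇒ ∂Q_1/∂P_2 = ε·Q_1/P_2 = 1.21 × 1195/6.03 ≈ 239.79.

239.79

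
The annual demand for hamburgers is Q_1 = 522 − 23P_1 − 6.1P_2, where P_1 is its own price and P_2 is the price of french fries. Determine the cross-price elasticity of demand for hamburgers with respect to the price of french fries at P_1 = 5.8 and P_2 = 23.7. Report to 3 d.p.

At P_1 = 5.8 and P_2 = 23.7: Q_1 = 244.03.
∂Q_1/∂P_2 = -6.1.
ε = (∂Q_1/∂P_2)(P_2/Q_1) = -6.1 × (23.7/244.03) ≈ -0.592.

-0.592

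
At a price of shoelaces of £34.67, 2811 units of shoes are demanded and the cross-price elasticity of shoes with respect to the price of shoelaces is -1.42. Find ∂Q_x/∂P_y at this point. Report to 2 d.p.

-115.13

ε = (∂Q_x/∂P_y)·(P_y/Q_x) ⇒ ∂Q_x/∂P_y = ε·Q_x/P_y = -1.42 × 2811/34.67 ≈ -115.13.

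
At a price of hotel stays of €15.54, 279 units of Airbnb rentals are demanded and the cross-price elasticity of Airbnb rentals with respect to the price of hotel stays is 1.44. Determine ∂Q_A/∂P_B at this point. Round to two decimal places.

25.85

ε = (∂Q_A/∂P_B)·(P_B/Q_A) ⇒ ∂Q_A/∂P_B = ε·Q_A/P_B = 1.44 × 279/15.54 ≈ 25.85.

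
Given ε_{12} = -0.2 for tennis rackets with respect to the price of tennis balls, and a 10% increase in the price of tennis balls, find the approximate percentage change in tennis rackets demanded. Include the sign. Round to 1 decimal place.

%ΔQ ≈ ε × %ΔP of tennis balls = -0.2 × (10%) = -2.0%.
Demand for tennis rackets falls by about 2.0%.

-2.0%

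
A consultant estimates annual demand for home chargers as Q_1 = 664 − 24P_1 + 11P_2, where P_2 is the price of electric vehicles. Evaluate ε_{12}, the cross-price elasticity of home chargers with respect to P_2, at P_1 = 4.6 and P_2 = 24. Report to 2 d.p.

0.32

At P_1 = 4.6 and P_2 = 24: Q_1 = 817.6.
∂Q_1/∂P_2 = 11.
ε = (∂Q_1/∂P_2)(P_2/Q_1) = 11 × (24/817.6) ≈ 0.32.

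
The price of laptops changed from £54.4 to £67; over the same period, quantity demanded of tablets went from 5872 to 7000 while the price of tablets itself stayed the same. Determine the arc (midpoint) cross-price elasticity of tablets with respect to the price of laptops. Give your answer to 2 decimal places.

0.84

ΔQ_A = 7000 − 5872 = 1128; ΔP_B = 67 − 54.4 = 12.6.
Midpoints: Q̄_A = 6436.0, P̄_B = 60.70.
ε = (ΔQ_A/Q̄_A)/(ΔP_B/P̄_B) = (1128/6436.0)/(12.6/60.70) ≈ 0.84.
ε > 0: tablets and laptops are substitutes.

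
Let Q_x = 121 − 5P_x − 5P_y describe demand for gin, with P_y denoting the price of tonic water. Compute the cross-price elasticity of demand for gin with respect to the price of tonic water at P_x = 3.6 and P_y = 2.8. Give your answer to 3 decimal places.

-0.157

At P_x = 3.6 and P_y = 2.8: Q_x = 89.
∂Q_x/∂P_y = -5.
ε = (∂Q_x/∂P_y)(P_y/Q_x) = -5 × (2.8/89) ≈ -0.157.
Since ε < 0, gin and tonic water are complements.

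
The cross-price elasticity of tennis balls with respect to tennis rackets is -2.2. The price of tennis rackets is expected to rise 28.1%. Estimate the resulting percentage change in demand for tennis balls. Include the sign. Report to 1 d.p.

%ΔQ ≈ ε × %ΔP of tennis rackets = -2.2 × (28.1%) = -61.8%.
Demand for tennis balls falls by about 61.8%.

-61.8%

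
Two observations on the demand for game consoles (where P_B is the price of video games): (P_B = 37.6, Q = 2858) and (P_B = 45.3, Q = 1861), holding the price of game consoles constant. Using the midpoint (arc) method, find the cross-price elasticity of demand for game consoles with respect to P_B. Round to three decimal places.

ΔQ_A = 1861 − 2858 = -997; ΔP_B = 45.3 − 37.6 = 7.7.
Midpoints: Q̄_A = 2359.5, P̄_B = 41.45.
ε = (ΔQ_A/Q̄_A)/(ΔP_B/P̄_B) = (-997/2359.5)/(7.7/41.45) ≈ -2.275.
ε < 0: game consoles and video games are complements.

-2.275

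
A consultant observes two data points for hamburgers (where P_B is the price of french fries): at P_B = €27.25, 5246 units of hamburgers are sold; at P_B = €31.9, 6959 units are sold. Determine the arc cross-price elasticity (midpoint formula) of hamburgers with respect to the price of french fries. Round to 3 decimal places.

1.785

ΔQ_A = 6959 − 5246 = 1713; ΔP_B = 31.9 − 27.25 = 4.65.
Midpoints: Q̄_A = 6102.5, P̄_B = 29.57.
ε = (ΔQ_A/Q̄_A)/(ΔP_B/P̄_B) = (1713/6102.5)/(4.65/29.57) ≈ 1.785.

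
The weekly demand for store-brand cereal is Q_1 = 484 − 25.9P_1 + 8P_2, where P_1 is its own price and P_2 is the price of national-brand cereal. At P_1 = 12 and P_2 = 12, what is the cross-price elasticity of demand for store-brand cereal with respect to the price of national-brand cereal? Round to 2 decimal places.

0.36

At P_1 = 12 and P_2 = 12: Q_1 = 269.2.
∂Q_1/∂P_2 = 8.
ε = (∂Q_1/∂P_2)(P_2/Q_1) = 8 × (12/269.2) ≈ 0.36.
Since ε > 0, store-brand cereal and national-brand cereal are substitutes.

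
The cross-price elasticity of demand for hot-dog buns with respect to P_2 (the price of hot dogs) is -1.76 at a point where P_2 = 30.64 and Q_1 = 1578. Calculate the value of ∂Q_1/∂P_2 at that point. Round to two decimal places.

ε = (∂Q_1/∂P_2)·(P_2/Q_1) ⇒ ∂Q_1/∂P_2 = ε·Q_1/P_2 = -1.76 × 1578/30.64 ≈ -90.64.

-90.64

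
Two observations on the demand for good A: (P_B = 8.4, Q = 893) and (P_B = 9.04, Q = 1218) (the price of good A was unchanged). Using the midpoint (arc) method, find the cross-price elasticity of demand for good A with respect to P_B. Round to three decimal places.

4.195

ΔQ_A = 1218 − 893 = 325; ΔP_B = 9.04 − 8.4 = 0.64.
Midpoints: Q̄_A = 1055.5, P̄_B = 8.72.
ε = (ΔQ_A/Q̄_A)/(ΔP_B/P̄_B) = (325/1055.5)/(0.64/8.72) ≈ 4.195.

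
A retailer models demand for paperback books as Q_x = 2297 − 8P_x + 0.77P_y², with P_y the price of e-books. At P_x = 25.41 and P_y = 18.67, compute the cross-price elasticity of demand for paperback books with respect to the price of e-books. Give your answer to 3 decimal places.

At P_x = 25.41 and P_y = 18.67: Q_x = 2362.118.
∂Q_x/∂P_y = 1.54P_y = 1.54(18.67) = 28.7518.
ε = (∂Q_x/∂P_y)(P_y/Q_x) = 28.7518 × (18.67/2362.118) ≈ 0.227.
ε > 0: substitutes.

0.227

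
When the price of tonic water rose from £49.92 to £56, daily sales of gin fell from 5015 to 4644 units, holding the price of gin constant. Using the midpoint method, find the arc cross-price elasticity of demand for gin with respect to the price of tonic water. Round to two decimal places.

ΔQ_A = 4644 − 5015 = -371; ΔP_B = 56 − 49.92 = 6.08.
Midpoints: Q̄_A = 4829.5, P̄_B = 52.96.
ε = (ΔQ_A/Q̄_A)/(ΔP_B/P̄_B) = (-371/4829.5)/(6.08/52.96) ≈ -0.67.

-0.67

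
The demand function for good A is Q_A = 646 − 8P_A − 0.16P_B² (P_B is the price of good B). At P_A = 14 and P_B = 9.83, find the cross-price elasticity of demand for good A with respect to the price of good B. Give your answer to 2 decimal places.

-0.06

At P_A = 14 and P_B = 9.83: Q_A = 518.539.
∂Q_A/∂P_B = -0.32P_B = -0.32(9.83) = -3.1456.
ε = (∂Q_A/∂P_B)(P_B/Q_A) = -3.1456 × (9.83/518.539) ≈ -0.06.
ε < 0: complements.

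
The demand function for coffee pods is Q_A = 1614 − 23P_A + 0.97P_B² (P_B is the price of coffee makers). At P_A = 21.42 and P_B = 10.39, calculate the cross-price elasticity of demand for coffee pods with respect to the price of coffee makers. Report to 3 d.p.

At P_A = 21.42 and P_B = 10.39: Q_A = 1226.054.
∂Q_A/∂P_B = 1.94P_B = 1.94(10.39) = 20.1566.
ε = (∂Q_A/∂P_B)(P_B/Q_A) = 20.1566 × (10.39/1226.054) ≈ 0.171.

0.171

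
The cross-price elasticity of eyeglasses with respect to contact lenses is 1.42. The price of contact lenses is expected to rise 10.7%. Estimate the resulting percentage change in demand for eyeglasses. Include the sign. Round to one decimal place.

15.2%

%ΔQ ≈ ε × %ΔP of contact lenses = 1.42 × (10.7%) = 15.2%.
Demand for eyeglasses rises by about 15.2%.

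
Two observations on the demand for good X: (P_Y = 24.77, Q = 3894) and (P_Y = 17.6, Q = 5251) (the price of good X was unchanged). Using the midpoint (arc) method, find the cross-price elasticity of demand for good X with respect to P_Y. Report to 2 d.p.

-0.88

ΔQ_X = 5251 − 3894 = 1357; ΔP_Y = 17.6 − 24.77 = -7.17.
Midpoints: Q̄_X = 4572.5, P̄_Y = 21.19.
ε = (ΔQ_X/Q̄_X)/(ΔP_Y/P̄_Y) = (1357/4572.5)/(-7.17/21.19) ≈ -0.88.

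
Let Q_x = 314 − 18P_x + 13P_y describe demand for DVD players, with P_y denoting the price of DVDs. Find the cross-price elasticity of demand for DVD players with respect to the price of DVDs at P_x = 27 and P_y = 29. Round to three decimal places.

1.839

At P_x = 27 and P_y = 29: Q_x = 205.
∂Q_x/∂P_y = 13.
ε = (∂Q_x/∂P_y)(P_y/Q_x) = 13 × (29/205) ≈ 1.839.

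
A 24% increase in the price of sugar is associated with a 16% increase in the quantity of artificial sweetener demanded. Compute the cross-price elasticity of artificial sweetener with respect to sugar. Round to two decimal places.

0.67

ε = (%ΔQ of artificial sweetener) / (%ΔP of sugar) = (16%) / (24%) ≈ 0.67.
Positive cross-price elasticity: substitutes.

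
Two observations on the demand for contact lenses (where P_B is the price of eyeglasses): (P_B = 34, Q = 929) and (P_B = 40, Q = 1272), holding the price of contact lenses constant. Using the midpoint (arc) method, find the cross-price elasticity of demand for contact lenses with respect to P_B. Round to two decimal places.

ΔQ_A = 1272 − 929 = 343; ΔP_B = 40 − 34 = 6.
Midpoints: Q̄_A = 1100.5, P̄_B = 37.00.
ε = (ΔQ_A/Q̄_A)/(ΔP_B/P̄_B) = (343/1100.5)/(6/37.00) ≈ 1.92.
ε > 0: contact lenses and eyeglasses are substitutes.

1.92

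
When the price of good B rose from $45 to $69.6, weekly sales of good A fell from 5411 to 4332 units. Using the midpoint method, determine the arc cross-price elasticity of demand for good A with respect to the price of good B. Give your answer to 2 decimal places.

-0.52

ΔQ_A = 4332 − 5411 = -1079; ΔP_B = 69.6 − 45 = 24.6.
Midpoints: Q̄_A = 4871.5, P̄_B = 57.30.
ε = (ΔQ_A/Q̄_A)/(ΔP_B/P̄_B) = (-1079/4871.5)/(24.6/57.30) ≈ -0.52.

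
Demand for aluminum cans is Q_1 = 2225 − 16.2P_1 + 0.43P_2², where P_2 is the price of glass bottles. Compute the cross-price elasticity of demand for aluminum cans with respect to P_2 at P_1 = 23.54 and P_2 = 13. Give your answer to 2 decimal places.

0.08

At P_1 = 23.54 and P_2 = 13: Q_1 = 1916.322.
∂Q_1/∂P_2 = 0.86P_2 = 0.86(13) = 11.1800.
ε = (∂Q_1/∂P_2)(P_2/Q_1) = 11.1800 × (13/1916.322) ≈ 0.08.
ε > 0: substitutes.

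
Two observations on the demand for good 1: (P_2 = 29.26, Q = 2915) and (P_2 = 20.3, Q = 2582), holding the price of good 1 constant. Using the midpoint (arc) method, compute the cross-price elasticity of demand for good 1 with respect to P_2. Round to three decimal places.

0.335

ΔQ_1 = 2582 − 2915 = -333; ΔP_2 = 20.3 − 29.26 = -8.96.
Midpoints: Q̄_1 = 2748.5, P̄_2 = 24.78.
ε = (ΔQ_1/Q̄_1)/(ΔP_2/P̄_2) = (-333/2748.5)/(-8.96/24.78) ≈ 0.335.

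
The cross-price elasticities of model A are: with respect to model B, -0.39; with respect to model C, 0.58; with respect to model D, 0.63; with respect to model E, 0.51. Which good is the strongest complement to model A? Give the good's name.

model B

Complements have ε < 0. The most negative value is -0.39 (model B).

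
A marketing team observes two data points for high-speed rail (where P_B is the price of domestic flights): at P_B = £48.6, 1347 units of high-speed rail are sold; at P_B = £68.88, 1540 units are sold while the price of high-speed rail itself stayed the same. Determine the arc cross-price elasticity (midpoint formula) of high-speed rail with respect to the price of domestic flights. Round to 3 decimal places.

ΔQ_A = 1540 − 1347 = 193; ΔP_B = 68.88 − 48.6 = 20.28.
Midpoints: Q̄_A = 1443.5, P̄_B = 58.74.
ε = (ΔQ_A/Q̄_A)/(ΔP_B/P̄_B) = (193/1443.5)/(20.28/58.74) ≈ 0.387.
ε > 0: high-speed rail and domestic flights are substitutes.

0.387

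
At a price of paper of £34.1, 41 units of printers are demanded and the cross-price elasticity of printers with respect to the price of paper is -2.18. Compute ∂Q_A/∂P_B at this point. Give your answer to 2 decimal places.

-2.62

ε = (∂Q_A/∂P_B)·(P_B/Q_A) ⇒ ∂Q_A/∂P_B = ε·Q_A/P_B = -2.18 × 41/34.1 ≈ -2.62.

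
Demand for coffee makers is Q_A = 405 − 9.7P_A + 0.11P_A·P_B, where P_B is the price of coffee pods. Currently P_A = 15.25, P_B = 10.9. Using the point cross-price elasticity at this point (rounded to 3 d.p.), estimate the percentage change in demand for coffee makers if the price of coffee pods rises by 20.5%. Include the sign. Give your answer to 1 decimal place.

At P_A = 15.25, P_B = 10.9: Q_A = 275.360.
∂Q_A/∂P_B = 0.11P_A = 1.6775.
ε = (∂Q_A/∂P_B)(P_B/Q_A) = 1.6775 × 10.9/275.360 ≈ 0.066.
%ΔQ_A ≈ ε × %ΔP_B = 0.066 × (20.5%) = 1.4%.

1.4%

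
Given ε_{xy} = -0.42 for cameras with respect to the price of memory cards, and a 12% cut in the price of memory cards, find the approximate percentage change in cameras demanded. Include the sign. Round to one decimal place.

5.0%

%ΔQ ≈ ε × %ΔP of memory cards = -0.42 × (-12%) = 5.0%.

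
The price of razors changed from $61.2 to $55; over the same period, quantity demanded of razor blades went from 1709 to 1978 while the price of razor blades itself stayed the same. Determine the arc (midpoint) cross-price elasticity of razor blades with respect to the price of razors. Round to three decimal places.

-1.367

ΔQ_A = 1978 − 1709 = 269; ΔP_B = 55 − 61.2 = -6.2.
Midpoints: Q̄_A = 1843.5, P̄_B = 58.10.
ε = (ΔQ_A/Q̄_A)/(ΔP_B/P̄_B) = (269/1843.5)/(-6.2/58.10) ≈ -1.367.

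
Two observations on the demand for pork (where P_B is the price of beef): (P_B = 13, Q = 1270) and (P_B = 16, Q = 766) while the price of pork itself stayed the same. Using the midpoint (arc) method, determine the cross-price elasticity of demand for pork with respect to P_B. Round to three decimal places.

ΔQ_A = 766 − 1270 = -504; ΔP_B = 16 − 13 = 3.
Midpoints: Q̄_A = 1018.0, P̄_B = 14.50.
ε = (ΔQ_A/Q̄_A)/(ΔP_B/P̄_B) = (-504/1018.0)/(3/14.50) ≈ -2.393.

-2.393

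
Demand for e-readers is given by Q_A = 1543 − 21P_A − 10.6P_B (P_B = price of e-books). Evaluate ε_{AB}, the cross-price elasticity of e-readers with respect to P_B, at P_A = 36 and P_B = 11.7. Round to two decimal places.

At P_A = 36 and P_B = 11.7: Q_A = 662.98.
∂Q_A/∂P_B = -10.6.
ε = (∂Q_A/∂P_B)(P_B/Q_A) = -10.6 × (11.7/662.98) ≈ -0.19.
Since ε < 0, e-readers and e-books are complements.

-0.19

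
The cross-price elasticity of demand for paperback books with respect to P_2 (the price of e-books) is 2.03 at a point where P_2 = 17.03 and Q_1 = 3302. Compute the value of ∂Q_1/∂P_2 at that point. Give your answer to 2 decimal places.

ε = (∂Q_1/∂P_2)·(P_2/Q_1) ⇒ ∂Q_1/∂P_2 = ε·Q_1/P_2 = 2.03 × 3302/17.03 ≈ 393.60.

393.60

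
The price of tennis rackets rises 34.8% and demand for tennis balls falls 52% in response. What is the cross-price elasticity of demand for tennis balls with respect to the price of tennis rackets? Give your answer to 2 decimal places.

ε = (%ΔQ of tennis balls) / (%ΔP of tennis rackets) = (-52%) / (34.8%) ≈ -1.49.
Negative cross-price elasticity: complements.

-1.49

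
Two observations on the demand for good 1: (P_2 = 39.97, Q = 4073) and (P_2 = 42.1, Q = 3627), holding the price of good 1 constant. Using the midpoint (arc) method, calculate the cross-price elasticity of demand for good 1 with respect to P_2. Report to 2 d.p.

ΔQ_1 = 3627 − 4073 = -446; ΔP_2 = 42.1 − 39.97 = 2.13.
Midpoints: Q̄_1 = 3850.0, P̄_2 = 41.03.
ε = (ΔQ_1/Q̄_1)/(ΔP_2/P̄_2) = (-446/3850.0)/(2.13/41.03) ≈ -2.23.
ε < 0: good 1 and good 2 are complements.

-2.23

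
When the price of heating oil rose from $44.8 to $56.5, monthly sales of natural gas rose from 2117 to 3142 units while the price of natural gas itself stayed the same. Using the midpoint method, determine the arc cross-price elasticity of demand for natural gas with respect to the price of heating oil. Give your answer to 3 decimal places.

ΔQ_A = 3142 − 2117 = 1025; ΔP_B = 56.5 − 44.8 = 11.7.
Midpoints: Q̄_A = 2629.5, P̄_B = 50.65.
ε = (ΔQ_A/Q̄_A)/(ΔP_B/P̄_B) = (1025/2629.5)/(11.7/50.65) ≈ 1.688.
ε > 0: natural gas and heating oil are substitutes.

1.688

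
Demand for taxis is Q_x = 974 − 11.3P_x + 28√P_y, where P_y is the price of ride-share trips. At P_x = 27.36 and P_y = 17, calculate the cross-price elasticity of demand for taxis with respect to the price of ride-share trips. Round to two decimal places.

At P_x = 27.36 and P_y = 17: Q_x = 780.279.
∂Q_x/∂P_y = 28/(2√P_y) = 28/(2√17) = 3.3955.
ε = (∂Q_x/∂P_y)(P_y/Q_x) = 3.3955 × (17/780.279) ≈ 0.07.
ε > 0: substitutes.

0.07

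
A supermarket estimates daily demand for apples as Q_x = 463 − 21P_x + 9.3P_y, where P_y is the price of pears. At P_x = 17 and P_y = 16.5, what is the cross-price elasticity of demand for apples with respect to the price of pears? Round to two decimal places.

At P_x = 17 and P_y = 16.5: Q_x = 259.45.
∂Q_x/∂P_y = 9.3.
ε = (∂Q_x/∂P_y)(P_y/Q_x) = 9.3 × (16.5/259.45) ≈ 0.59.
Since ε > 0, apples and pears are substitutes.

0.59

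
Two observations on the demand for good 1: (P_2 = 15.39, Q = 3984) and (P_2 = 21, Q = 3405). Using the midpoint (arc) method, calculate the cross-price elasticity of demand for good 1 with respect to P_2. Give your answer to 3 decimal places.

ΔQ_1 = 3405 − 3984 = -579; ΔP_2 = 21 − 15.39 = 5.61.
Midpoints: Q̄_1 = 3694.5, P̄_2 = 18.20.
ε = (ΔQ_1/Q̄_1)/(ΔP_2/P̄_2) = (-579/3694.5)/(5.61/18.20) ≈ -0.508.
ε < 0: good 1 and good 2 are complements.

-0.508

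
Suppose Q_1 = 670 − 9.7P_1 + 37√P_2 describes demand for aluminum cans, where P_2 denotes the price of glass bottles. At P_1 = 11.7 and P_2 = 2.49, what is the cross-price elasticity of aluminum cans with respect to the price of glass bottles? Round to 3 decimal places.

0.047

At P_1 = 11.7 and P_2 = 2.49: Q_1 = 614.895.
∂Q_1/∂P_2 = 37/(2√P_2) = 37/(2√2.49) = 11.7239.
ε = (∂Q_1/∂P_2)(P_2/Q_1) = 11.7239 × (2.49/614.895) ≈ 0.047.
ε > 0: substitutes.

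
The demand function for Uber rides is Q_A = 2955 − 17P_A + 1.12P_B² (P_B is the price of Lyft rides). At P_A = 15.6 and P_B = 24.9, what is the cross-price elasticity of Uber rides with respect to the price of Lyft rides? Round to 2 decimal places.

0.41

At P_A = 15.6 and P_B = 24.9: Q_A = 3384.211.
∂Q_A/∂P_B = 2.24P_B = 2.24(24.9) = 55.7760.
ε = (∂Q_A/∂P_B)(P_B/Q_A) = 55.7760 × (24.9/3384.211) ≈ 0.41.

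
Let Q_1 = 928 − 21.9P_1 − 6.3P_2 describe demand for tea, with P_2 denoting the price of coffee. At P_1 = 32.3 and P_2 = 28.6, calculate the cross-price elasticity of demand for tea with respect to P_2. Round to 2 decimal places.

-4.45

At P_1 = 32.3 and P_2 = 28.6: Q_1 = 40.45.
∂Q_1/∂P_2 = -6.3.
ε = (∂Q_1/∂P_2)(P_2/Q_1) = -6.3 × (28.6/40.45) ≈ -4.45.
Since ε < 0, tea and coffee are complements.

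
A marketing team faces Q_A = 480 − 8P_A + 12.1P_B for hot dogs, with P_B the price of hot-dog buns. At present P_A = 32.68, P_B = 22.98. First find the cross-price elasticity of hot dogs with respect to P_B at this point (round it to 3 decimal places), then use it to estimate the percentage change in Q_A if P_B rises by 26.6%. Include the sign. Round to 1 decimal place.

At P_A = 32.68, P_B = 22.98: Q_A = 496.618.
∂Q_A/∂P_B = 12.1.
ε = (∂Q_A/∂P_B)(P_B/Q_A) = 12.1000 × 22.98/496.618 ≈ 0.560.
%ΔQ_A ≈ ε × %ΔP_B = 0.560 × (26.6%) = 14.9%.

14.9%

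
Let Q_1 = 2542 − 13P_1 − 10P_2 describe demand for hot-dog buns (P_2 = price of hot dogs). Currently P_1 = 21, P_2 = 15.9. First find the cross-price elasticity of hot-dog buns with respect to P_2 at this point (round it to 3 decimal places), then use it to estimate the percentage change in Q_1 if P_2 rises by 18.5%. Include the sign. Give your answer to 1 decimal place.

-1.4%

At P_1 = 21, P_2 = 15.9: Q_1 = 2110.
∂Q_1/∂P_2 = -10.
ε = (∂Q_1/∂P_2)(P_2/Q_1) = -10.0000 × 15.9/2110 ≈ -0.075.
%ΔQ_1 ≈ ε × %ΔP_2 = -0.075 × (18.5%) = -1.4%.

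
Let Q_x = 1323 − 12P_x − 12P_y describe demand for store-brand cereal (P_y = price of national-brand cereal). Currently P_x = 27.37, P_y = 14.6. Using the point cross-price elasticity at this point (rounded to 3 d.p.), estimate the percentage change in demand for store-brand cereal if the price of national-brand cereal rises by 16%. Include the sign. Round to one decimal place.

At P_x = 27.37, P_y = 14.6: Q_x = 819.36.
∂Q_x/∂P_y = -12.
ε = (∂Q_x/∂P_y)(P_y/Q_x) = -12.0000 × 14.6/819.36 ≈ -0.214.
%ΔQ_x ≈ ε × %ΔP_y = -0.214 × (16%) = -3.4%.

-3.4%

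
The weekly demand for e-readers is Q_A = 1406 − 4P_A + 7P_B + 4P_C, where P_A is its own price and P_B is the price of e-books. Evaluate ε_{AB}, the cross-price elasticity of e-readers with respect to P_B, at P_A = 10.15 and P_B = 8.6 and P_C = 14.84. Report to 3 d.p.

0.041

At P_A = 10.15 and P_B = 8.6 and P_C = 14.84: Q_A = 1484.96.
∂Q_A/∂P_B = 7.
ε = (∂Q_A/∂P_B)(P_B/Q_A) = 7 × (8.6/1484.96) ≈ 0.041.
Since ε > 0, e-readers and e-books are substitutes.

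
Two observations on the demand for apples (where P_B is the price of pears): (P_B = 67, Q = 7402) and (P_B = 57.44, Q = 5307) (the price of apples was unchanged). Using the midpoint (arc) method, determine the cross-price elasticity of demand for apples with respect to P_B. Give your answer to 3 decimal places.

2.146

ΔQ_A = 5307 − 7402 = -2095; ΔP_B = 57.44 − 67 = -9.56.
Midpoints: Q̄_A = 6354.5, P̄_B = 62.22.
ε = (ΔQ_A/Q̄_A)/(ΔP_B/P̄_B) = (-2095/6354.5)/(-9.56/62.22) ≈ 2.146.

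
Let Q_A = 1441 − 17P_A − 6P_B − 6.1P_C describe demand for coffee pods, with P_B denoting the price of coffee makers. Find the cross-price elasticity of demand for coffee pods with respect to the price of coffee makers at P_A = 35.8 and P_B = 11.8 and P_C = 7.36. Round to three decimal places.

-0.099

At P_A = 35.8 and P_B = 11.8 and P_C = 7.36: Q_A = 716.704.
∂Q_A/∂P_B = -6.
ε = (∂Q_A/∂P_B)(P_B/Q_A) = -6 × (11.8/716.704) ≈ -0.099.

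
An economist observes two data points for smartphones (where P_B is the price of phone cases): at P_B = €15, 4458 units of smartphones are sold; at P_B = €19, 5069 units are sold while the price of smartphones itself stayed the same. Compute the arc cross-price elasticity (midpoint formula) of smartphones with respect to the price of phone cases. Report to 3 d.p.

0.545

ΔQ_A = 5069 − 4458 = 611; ΔP_B = 19 − 15 = 4.
Midpoints: Q̄_A = 4763.5, P̄_B = 17.00.
ε = (ΔQ_A/Q̄_A)/(ΔP_B/P̄_B) = (611/4763.5)/(4/17.00) ≈ 0.545.
ε > 0: smartphones and phone cases are substitutes.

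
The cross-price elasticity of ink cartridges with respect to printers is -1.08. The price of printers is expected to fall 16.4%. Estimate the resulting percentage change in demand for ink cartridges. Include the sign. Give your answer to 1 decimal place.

17.7%

%ΔQ ≈ ε × %ΔP of printers = -1.08 × (-16.4%) = 17.7%.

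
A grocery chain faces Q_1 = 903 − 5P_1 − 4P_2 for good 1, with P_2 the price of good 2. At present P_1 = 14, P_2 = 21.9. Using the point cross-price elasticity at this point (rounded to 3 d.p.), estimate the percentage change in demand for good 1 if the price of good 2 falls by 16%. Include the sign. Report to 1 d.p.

At P_1 = 14, P_2 = 21.9: Q_1 = 745.4.
∂Q_1/∂P_2 = -4.
ε = (∂Q_1/∂P_2)(P_2/Q_1) = -4.0000 × 21.9/745.4 ≈ -0.118.
%ΔQ_1 ≈ ε × %ΔP_2 = -0.118 × (-16%) = 1.9%.

1.9%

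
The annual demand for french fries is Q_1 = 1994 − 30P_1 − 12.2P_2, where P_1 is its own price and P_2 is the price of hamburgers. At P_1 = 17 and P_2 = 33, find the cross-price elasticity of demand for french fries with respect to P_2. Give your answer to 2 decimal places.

-0.37

At P_1 = 17 and P_2 = 33: Q_1 = 1081.4.
∂Q_1/∂P_2 = -12.2.
ε = (∂Q_1/∂P_2)(P_2/Q_1) = -12.2 × (33/1081.4) ≈ -0.37.
Since ε < 0, french fries and hamburgers are complements.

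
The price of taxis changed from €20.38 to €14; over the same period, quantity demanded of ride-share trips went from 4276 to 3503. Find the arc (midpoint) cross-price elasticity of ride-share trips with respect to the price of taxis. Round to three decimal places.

ΔQ_A = 3503 − 4276 = -773; ΔP_B = 14 − 20.38 = -6.38.
Midpoints: Q̄_A = 3889.5, P̄_B = 17.19.
ε = (ΔQ_A/Q̄_A)/(ΔP_B/P̄_B) = (-773/3889.5)/(-6.38/17.19) ≈ 0.535.
ε > 0: ride-share trips and taxis are substitutes.

0.535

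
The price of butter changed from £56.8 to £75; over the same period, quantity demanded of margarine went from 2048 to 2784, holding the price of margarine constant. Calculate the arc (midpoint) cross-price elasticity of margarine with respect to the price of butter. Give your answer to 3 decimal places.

ΔQ_A = 2784 − 2048 = 736; ΔP_B = 75 − 56.8 = 18.2.
Midpoints: Q̄_A = 2416.0, P̄_B = 65.90.
ε = (ΔQ_A/Q̄_A)/(ΔP_B/P̄_B) = (736/2416.0)/(18.2/65.90) ≈ 1.103.

1.103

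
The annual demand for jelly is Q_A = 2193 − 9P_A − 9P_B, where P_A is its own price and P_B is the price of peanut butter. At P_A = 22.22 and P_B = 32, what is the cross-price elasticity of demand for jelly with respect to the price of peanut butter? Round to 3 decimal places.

-0.169

At P_A = 22.22 and P_B = 32: Q_A = 1705.02.
∂Q_A/∂P_B = -9.
ε = (∂Q_A/∂P_B)(P_B/Q_A) = -9 × (32/1705.02) ≈ -0.169.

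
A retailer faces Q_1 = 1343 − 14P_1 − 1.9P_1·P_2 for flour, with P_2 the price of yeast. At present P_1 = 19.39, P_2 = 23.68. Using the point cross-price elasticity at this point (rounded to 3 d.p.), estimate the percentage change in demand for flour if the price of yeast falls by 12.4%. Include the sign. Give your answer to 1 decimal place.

At P_1 = 19.39, P_2 = 23.68: Q_1 = 199.145.
∂Q_1/∂P_2 = -1.9P_1 = -36.8410.
ε = (∂Q_1/∂P_2)(P_2/Q_1) = -36.8410 × 23.68/199.145 ≈ -4.381.
%ΔQ_1 ≈ ε × %ΔP_2 = -4.381 × (-12.4%) = 54.3%.

54.3%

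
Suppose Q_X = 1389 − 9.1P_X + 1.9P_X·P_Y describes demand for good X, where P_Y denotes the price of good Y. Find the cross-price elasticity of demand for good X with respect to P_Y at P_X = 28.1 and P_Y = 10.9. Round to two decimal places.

At P_X = 28.1 and P_Y = 10.9: Q_X = 1715.241.
∂Q_X/∂P_Y = 1.9P_X = 1.9(28.1) = 53.3900.
ε = (∂Q_X/∂P_Y)(P_Y/Q_X) = 53.3900 × (10.9/1715.241) ≈ 0.34.
ε > 0: substitutes.

0.34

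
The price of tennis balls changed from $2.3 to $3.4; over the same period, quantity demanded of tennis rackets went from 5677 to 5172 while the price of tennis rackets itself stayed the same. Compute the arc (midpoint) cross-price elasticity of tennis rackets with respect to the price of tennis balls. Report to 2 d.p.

-0.24

ΔQ_A = 5172 − 5677 = -505; ΔP_B = 3.4 − 2.3 = 1.1.
Midpoints: Q̄_A = 5424.5, P̄_B = 2.85.
ε = (ΔQ_A/Q̄_A)/(ΔP_B/P̄_B) = (-505/5424.5)/(1.1/2.85) ≈ -0.24.
ε < 0: tennis rackets and tennis balls are complements.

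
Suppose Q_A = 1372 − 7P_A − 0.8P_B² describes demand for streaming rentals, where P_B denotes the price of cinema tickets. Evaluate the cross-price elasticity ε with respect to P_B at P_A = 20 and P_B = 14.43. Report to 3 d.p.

-0.313

At P_A = 20 and P_B = 14.43: Q_A = 1065.420.
∂Q_A/∂P_B = -1.6P_B = -1.6(14.43) = -23.0880.
ε = (∂Q_A/∂P_B)(P_B/Q_A) = -23.0880 × (14.43/1065.420) ≈ -0.313.
ε < 0: complements.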